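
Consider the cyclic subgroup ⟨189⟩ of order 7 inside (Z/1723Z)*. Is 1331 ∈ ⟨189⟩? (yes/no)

yes

⟨189⟩ has order 7; its elements mod 1723 are {1, 189, 317, 555, 1261, 1331, 1515}.
1331 is in this set.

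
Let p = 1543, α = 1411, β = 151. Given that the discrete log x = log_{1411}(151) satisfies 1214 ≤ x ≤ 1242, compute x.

1220

Compute 1411^1214 mod 1543 = 1126, then multiply by 1411 repeatedly:
  1411^1214=1126  1411^1215=1039  1411^1216=179  1411^1217=1060  1411^1218=493
  1411^1219=1273  1411^1220=151
Found 151 at exponent 1220.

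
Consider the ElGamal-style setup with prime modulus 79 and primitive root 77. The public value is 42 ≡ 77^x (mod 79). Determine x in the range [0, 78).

34

Baby-step giant-step with m = ceil(sqrt(78)) = 9.
Baby table (77^j mod 79 for j=0..8):
  0:1  1:77  2:4  3:71  4:16  5:47  6:64  7:30
  8:19
Giant step factor: 77^(-9) ≡ 27 (mod 79).
Scan 42·27^i mod 79 for i = 0, 1, …:
  i=0: 42   i=1: 28   i=2: 45   i=3: 30
Match at i=3, j=7: x = 3·9 + 7 = 34.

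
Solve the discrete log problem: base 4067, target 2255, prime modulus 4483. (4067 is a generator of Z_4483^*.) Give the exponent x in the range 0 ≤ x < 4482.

1228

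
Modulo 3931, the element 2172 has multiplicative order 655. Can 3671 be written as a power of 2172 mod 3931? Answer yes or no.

yes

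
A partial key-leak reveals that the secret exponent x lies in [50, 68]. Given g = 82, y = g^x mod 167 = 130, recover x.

58

Compute 82^50 mod 167 = 81, then multiply by 82 repeatedly:
  82^50=81  82^51=129  82^52=57  82^53=165  82^54=3
  82^55=79  82^56=132  82^57=136  82^58=130
Found 130 at exponent 58.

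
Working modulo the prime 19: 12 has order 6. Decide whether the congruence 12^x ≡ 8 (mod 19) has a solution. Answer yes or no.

yes

⟨12⟩ has order 6; its elements mod 19 are {1, 7, 8, 11, 12, 18}.
8 is in this set.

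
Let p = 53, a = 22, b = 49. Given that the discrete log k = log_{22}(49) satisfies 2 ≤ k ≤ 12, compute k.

4

Compute 22^2 mod 53 = 7, then multiply by 22 repeatedly:
  22^2=7  22^3=48  22^4=49
Found 49 at exponent 4.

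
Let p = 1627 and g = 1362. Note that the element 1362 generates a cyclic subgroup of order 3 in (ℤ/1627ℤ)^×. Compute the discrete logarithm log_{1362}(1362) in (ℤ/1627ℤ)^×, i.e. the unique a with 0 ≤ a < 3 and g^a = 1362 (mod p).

1

Successive powers of 1362 modulo 1627:
  1362^0=1  1362^1=1362
So 1362^1 ≡ 1362 (mod 1627), giving a = 1.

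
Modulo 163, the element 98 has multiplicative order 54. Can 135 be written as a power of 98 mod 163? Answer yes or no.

135 ∈ ⟨98⟩ iff 135^54 ≡ 1 (mod 163), since |⟨98⟩| = 54.
135^54 mod 163 = 1.
Since 1 = 1, 135 lies in the subgroup.

yes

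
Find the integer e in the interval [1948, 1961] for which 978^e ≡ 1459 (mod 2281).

1955

Compute 978^1948 mod 2281 = 1717, then multiply by 978 repeatedly:
  978^1948=1717  978^1949=410  978^1950=1805  978^1951=2077  978^1952=1216
  978^1953=847  978^1954=363  978^1955=1459
Found 1459 at exponent 1955.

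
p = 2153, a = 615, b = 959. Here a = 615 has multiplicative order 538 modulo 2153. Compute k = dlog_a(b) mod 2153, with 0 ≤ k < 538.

Baby-step giant-step with m = ceil(sqrt(538)) = 24.
Baby table (615^j mod 2153 for j=0..23):
  0:1  1:615  2:1450  3:408  4:1172  5:1678  6:683  7:210
  8:2123  9:927  10:1713  11:678  12:1441  13:1332  14:1040  15:159
  16:900  17:179  18:282  19:1190  20:1983  21:947  22:1095  23:1689
Giant step factor: 615^(-24) ≡ 1341 (mod 2153).
Scan 959·1341^i mod 2153 for i = 0, 1, …:
  i=0: 959   i=1: 678
Match at i=1, j=11: k = 1·24 + 11 = 35.

35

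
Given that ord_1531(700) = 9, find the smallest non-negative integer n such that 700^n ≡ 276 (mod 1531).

4

Successive powers of 700 modulo 1531:
  700^0=1  700^1=700  700^2=80  700^3=884  700^4=276
So 700^4 ≡ 276 (mod 1531), giving n = 4.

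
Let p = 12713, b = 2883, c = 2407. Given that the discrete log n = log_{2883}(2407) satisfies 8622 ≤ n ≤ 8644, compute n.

8628

Compute 2883^8622 mod 12713 = 7307, then multiply by 2883 repeatedly:
  2883^8622=7307  2883^8623=640  2883^8624=1735  2883^8625=5796  2883^8626=4986
  2883^8627=8948  2883^8628=2407
Found 2407 at exponent 8628.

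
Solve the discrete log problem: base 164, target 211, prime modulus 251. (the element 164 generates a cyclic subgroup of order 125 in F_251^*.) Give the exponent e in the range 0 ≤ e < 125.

Baby-step giant-step with m = ceil(sqrt(125)) = 12.
Baby table (164^j mod 251 for j=0..11):
  0:1  1:164  2:39  3:121  4:15  5:201  6:83  7:58
  8:225  9:3  10:241  11:117
Giant step factor: 164^(-12) ≡ 65 (mod 251).
Scan 211·65^i mod 251 for i = 0, 1, …:
  i=0: 211   i=1: 161   i=2: 174   i=3: 15
Match at i=3, j=4: e = 3·12 + 4 = 40.

40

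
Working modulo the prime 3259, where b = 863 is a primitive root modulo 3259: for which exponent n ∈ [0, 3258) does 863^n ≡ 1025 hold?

144

Baby-step giant-step with m = ceil(sqrt(3258)) = 58.
Baby table (863^j mod 3259 for j=0..57):
  0:1  1:863  2:1717  3:2185  4:1953  5:536  6:3049  7:1274
  8:1179  9:669  10:504  11:1505  12:1733  13:2957  14:94  15:2906
  16:1707  17:73  18:1078  19:1499  20:3073  21:2432  22:20  23:965
  24:1750  25:1333  26:3211  27:943  28:2318  29:2667  30:767  31:344
  32:303  33:769  34:2070  35:478  36:1880  37:2717  38:1550  39:1460
  40:2006  41:649  42:2798  43:3014  44:400  45:3005  46:2410  47:588
  48:2299  49:2565  50:734  51:1196  52:2304  53:362  54:2801  55:2344
  56:2292  57:3042
Giant step factor: 863^(-58) ≡ 456 (mod 3259).
Scan 1025·456^i mod 3259 for i = 0, 1, …:
  i=0: 1025   i=1: 1363   i=2: 2318
Match at i=2, j=28: n = 2·58 + 28 = 144.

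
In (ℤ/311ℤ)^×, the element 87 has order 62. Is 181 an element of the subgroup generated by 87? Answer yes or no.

no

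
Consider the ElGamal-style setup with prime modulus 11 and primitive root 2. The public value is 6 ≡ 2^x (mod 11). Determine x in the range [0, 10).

9

Successive powers of 2 modulo 11:
  2^0=1  2^1=2  2^2=4  2^3=8  2^4=5  2^5=10
  2^6=9  2^7=7  2^8=3  2^9=6
So 2^9 ≡ 6 (mod 11), giving x = 9.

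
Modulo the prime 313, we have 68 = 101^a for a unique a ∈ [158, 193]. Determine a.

Compute 101^158 mod 313 = 128, then multiply by 101 repeatedly:
  101^158=128  101^159=95  101^160=205  101^161=47  101^162=52
  101^163=244  101^164=230  101^165=68
Found 68 at exponent 165.

165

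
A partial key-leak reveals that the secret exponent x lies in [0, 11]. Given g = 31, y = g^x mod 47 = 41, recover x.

Compute 31^0 mod 47 = 1, then multiply by 31 repeatedly:
  31^0=1  31^1=31  31^2=21  31^3=40  31^4=18
  31^5=41
Found 41 at exponent 5.

5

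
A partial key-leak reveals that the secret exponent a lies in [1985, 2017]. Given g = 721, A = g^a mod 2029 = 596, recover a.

2013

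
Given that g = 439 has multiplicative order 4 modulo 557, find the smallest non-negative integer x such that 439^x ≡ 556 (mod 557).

Successive powers of 439 modulo 557:
  439^0=1  439^1=439  439^2=556
So 439^2 ≡ 556 (mod 557), giving x = 2.

2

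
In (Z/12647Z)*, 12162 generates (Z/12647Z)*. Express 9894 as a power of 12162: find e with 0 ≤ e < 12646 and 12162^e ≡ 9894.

7935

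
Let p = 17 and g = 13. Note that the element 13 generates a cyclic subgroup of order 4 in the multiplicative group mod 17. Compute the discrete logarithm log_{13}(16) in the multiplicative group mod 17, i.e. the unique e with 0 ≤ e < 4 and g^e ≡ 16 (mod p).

Successive powers of 13 modulo 17:
  13^0=1  13^1=13  13^2=16
So 13^2 ≡ 16 (mod 17), giving e = 2.

2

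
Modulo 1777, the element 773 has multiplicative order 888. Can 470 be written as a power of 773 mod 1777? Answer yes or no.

yes

470 ∈ ⟨773⟩ iff 470^888 ≡ 1 (mod 1777), since |⟨773⟩| = 888.
470^888 mod 1777 = 1.
Since 1 = 1, 470 lies in the subgroup.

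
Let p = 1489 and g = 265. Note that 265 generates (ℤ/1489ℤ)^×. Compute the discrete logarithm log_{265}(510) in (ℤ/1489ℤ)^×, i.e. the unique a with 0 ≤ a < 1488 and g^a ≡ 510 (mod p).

755

Baby-step giant-step with m = ceil(sqrt(1488)) = 39.
Baby table (265^j mod 1489 for j=0..38):
  0:1  1:265  2:242  3:103  4:493  5:1102  6:186  7:153
  8:342  9:1290  10:869  11:979  12:349  13:167  14:1074  15:211
  16:822  17:436  18:887  19:1282  20:238  21:532  22:1014  23:690
  24:1192  25:212  26:1087  27:678  28:990  29:286  30:1340  31:718
  32:1167  33:1032  34:993  35:1081  36:577  37:1027  38:1157
Giant step factor: 265^(-39) ≡ 1085 (mod 1489).
Scan 510·1085^i mod 1489 for i = 0, 1, …:
  i=0: 510   i=1: 931   i=2: 593   i=3: 157
  i=4: 599   i=5: 711   i=6: 133   i=7: 1361
  i=8: 1086   i=9: 511     …   i=18: 1420
  i=19: 1074
Match at i=19, j=14: a = 19·39 + 14 = 755.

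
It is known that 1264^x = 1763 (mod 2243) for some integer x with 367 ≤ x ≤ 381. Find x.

Compute 1264^367 mod 2243 = 1837, then multiply by 1264 repeatedly:
  1264^367=1837  1264^368=463  1264^369=2052  1264^370=820  1264^371=214
  1264^372=1336  1264^373=1968  1264^374=65  1264^375=1412  1264^376=1583
  1264^377=156  1264^378=2043  1264^379=659  1264^380=823  1264^381=1763
Found 1763 at exponent 381.

381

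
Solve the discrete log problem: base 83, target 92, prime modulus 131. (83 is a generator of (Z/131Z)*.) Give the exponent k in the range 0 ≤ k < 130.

Baby-step giant-step with m = ceil(sqrt(130)) = 12.
Baby table (83^j mod 131 for j=0..11):
  0:1  1:83  2:77  3:103  4:34  5:71  6:129  7:96
  8:108  9:56  10:63  11:120
Giant step factor: 83^(-12) ≡ 33 (mod 131).
Scan 92·33^i mod 131 for i = 0, 1, …:
  i=0: 92   i=1: 23   i=2: 104   i=3: 26
  i=4: 72   i=5: 18   i=6: 70   i=7: 83
Match at i=7, j=1: k = 7·12 + 1 = 85.

85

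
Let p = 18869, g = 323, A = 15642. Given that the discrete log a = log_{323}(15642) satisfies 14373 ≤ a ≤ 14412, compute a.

14381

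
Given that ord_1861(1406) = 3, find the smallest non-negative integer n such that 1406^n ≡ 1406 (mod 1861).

Successive powers of 1406 modulo 1861:
  1406^0=1  1406^1=1406
So 1406^1 ≡ 1406 (mod 1861), giving n = 1.

1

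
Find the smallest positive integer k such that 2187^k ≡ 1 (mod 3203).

The order of 2187 must divide p − 1 = 3202 = 2 · 1601.
Divisors: 1, 2, 1601, 3202.
Check each in increasing order: 2187^1 ≡ 2187;  2187^2 ≡ 890;  2187^1601 ≡ 1.
Smallest exponent giving 1 is 1601.

1601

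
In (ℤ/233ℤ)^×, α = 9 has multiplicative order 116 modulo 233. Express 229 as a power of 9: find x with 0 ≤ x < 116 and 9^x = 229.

Baby-step giant-step with m = ceil(sqrt(116)) = 11.
Baby table (9^j mod 233 for j=0..10):
  0:1  1:9  2:81  3:30  4:37  5:100  6:201  7:178
  8:204  9:205  10:214
Giant step factor: 9^(-11) ≡ 109 (mod 233).
Scan 229·109^i mod 233 for i = 0, 1, …:
  i=0: 229   i=1: 30
Match at i=1, j=3: x = 1·11 + 3 = 14.

14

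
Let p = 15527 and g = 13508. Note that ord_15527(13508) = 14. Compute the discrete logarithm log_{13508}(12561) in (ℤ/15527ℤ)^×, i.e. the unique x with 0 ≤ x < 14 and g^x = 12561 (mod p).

5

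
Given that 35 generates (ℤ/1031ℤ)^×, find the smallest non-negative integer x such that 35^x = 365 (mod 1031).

50

Baby-step giant-step with m = ceil(sqrt(1030)) = 33.
Baby table (35^j mod 1031 for j=0..32):
  0:1  1:35  2:194  3:604  4:520  5:673  6:873  7:656
  8:278  9:451  10:320  11:890  12:220  13:483  14:409  15:912
  16:990  17:627  18:294  19:1011  20:331  21:244  22:292  23:941
  24:974  25:67  26:283  27:626  28:259  29:817  30:758  31:755
  32:650
Giant step factor: 35^(-33) ≡ 561 (mod 1031).
Scan 365·561^i mod 1031 for i = 0, 1, …:
  i=0: 365   i=1: 627
Match at i=1, j=17: x = 1·33 + 17 = 50.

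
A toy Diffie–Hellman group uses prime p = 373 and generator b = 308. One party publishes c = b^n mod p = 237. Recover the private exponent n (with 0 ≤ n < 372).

147

Baby-step giant-step with m = ceil(sqrt(372)) = 20.
Baby table (308^j mod 373 for j=0..19):
  0:1  1:308  2:122  3:276  4:337  5:102  6:84  7:135
  8:177  9:58  10:333  11:362  12:342  13:150  14:321  15:23
  16:370  17:195  18:7  19:291
Giant step factor: 308^(-20) ≡ 38 (mod 373).
Scan 237·38^i mod 373 for i = 0, 1, …:
  i=0: 237   i=1: 54   i=2: 187   i=3: 19
  i=4: 349   i=5: 207   i=6: 33   i=7: 135
Match at i=7, j=7: n = 7·20 + 7 = 147.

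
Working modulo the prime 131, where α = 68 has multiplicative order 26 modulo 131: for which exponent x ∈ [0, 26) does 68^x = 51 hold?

Successive powers of 68 modulo 131:
  68^0=1  68^1=68  68^2=39  68^3=32  68^4=80  68^5=69
  68^6=107  68^7=71  68^8=112  68^9=18  68^10=45  68^11=47
  68^12=52  68^13=130  68^14=63  68^15=92  68^16=99  68^17=51
So 68^17 ≡ 51 (mod 131), giving x = 17.

17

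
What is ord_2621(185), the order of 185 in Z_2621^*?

2620

The order of 185 must divide p − 1 = 2620 = 2^2 · 5 · 131.
Divisors: 1, 2, 4, 5, 10, 20, 131, 262, 524, 655, 1310, 2620.
Check each in increasing order: 185^1 ≡ 185;  185^2 ≡ 152;  185^4 ≡ 2136;  185^5 ≡ 2010;  185^10 ≡ 1139;  185^20 ≡ 2547;  185^131 ≡ 2506;  185^262 ≡ 120;  185^524 ≡ 1295;  185^655 ≡ 472;  185^1310 ≡ 2620;  185^2620 ≡ 1.
Smallest exponent giving 1 is 2620.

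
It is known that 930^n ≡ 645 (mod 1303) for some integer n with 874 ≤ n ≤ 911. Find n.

Compute 930^874 mod 1303 = 185, then multiply by 930 repeatedly:
  930^874=185  930^875=54  930^876=706  930^877=1171  930^878=1025
  930^879=757  930^880=390  930^881=466  930^882=784  930^883=743
  930^884=400  930^885=645
Found 645 at exponent 885.

885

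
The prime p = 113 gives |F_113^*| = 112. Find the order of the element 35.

16

The order of 35 must divide p − 1 = 112 = 2^4 · 7.
Divisors: 1, 2, 4, 7, 8, 14, 16, 28, 56, 112.
Check each in increasing order: 35^1 ≡ 35;  35^2 ≡ 95;  35^4 ≡ 98;  35^7 ≡ 71;  35^8 ≡ 112;  35^14 ≡ 69;  35^16 ≡ 1.
Smallest exponent giving 1 is 16.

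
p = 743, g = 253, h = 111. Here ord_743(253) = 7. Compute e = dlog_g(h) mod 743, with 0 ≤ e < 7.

Successive powers of 253 modulo 743:
  253^0=1  253^1=253  253^2=111
So 253^2 ≡ 111 (mod 743), giving e = 2.

2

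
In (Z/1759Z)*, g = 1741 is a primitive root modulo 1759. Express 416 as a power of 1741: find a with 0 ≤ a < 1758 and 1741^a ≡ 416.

Baby-step giant-step with m = ceil(sqrt(1758)) = 42.
Baby table (1741^j mod 1759 for j=0..41):
  0:1  1:1741  2:324  3:1204  4:1195  5:1357  6:200  7:1677
  8:1476  9:1576  10:1535  11:514  12:1302  13:1190  14:1447  15:339
  16:934  17:778  18:68  19:535  20:924  21:958  22:346  23:808
  24:1287  25:1460  26:105  27:1628  28:599  29:1531  30:586  31:6
  32:1651  33:185  34:188  35:134  36:1106  37:1200  38:1267  39:61
  40:661  41:415
Giant step factor: 1741^(-42) ≡ 612 (mod 1759).
Scan 416·612^i mod 1759 for i = 0, 1, …:
  i=0: 416   i=1: 1296   i=2: 1602   i=3: 661
Match at i=3, j=40: a = 3·42 + 40 = 166.

166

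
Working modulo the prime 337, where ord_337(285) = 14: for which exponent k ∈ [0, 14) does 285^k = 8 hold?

2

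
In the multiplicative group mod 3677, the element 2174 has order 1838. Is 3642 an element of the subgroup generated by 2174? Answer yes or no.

3642 ∈ ⟨2174⟩ iff 3642^1838 ≡ 1 (mod 3677), since |⟨2174⟩| = 1838.
3642^1838 mod 3677 = 3676.
Since 3676 ≠ 1, 3642 does not lie in the subgroup.

no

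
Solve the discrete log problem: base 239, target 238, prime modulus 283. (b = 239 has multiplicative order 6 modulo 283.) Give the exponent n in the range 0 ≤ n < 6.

Successive powers of 239 modulo 283:
  239^0=1  239^1=239  239^2=238
So 239^2 ≡ 238 (mod 283), giving n = 2.

2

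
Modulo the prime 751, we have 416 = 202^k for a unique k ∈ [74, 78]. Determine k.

74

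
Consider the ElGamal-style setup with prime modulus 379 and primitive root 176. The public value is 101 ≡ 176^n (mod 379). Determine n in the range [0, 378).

68

Baby-step giant-step with m = ceil(sqrt(378)) = 20.
Baby table (176^j mod 379 for j=0..19):
  0:1  1:176  2:277  3:240  4:171  5:155  6:371  7:108
  8:58  9:354  10:148  11:276  12:64  13:273  14:294  15:200
  16:332  17:66  18:246  19:90
Giant step factor: 176^(-20) ≡ 34 (mod 379).
Scan 101·34^i mod 379 for i = 0, 1, …:
  i=0: 101   i=1: 23   i=2: 24   i=3: 58
Match at i=3, j=8: n = 3·20 + 8 = 68.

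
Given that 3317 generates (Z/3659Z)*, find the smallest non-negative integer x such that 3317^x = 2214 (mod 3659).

2715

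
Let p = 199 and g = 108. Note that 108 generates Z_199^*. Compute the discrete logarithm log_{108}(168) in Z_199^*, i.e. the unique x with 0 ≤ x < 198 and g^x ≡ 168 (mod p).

Baby-step giant-step with m = ceil(sqrt(198)) = 15.
Baby table (108^j mod 199 for j=0..14):
  0:1  1:108  2:122  3:42  4:158  5:149  6:172  7:69
  8:89  9:60  10:112  11:156  12:132  13:127  14:184
Giant step factor: 108^(-15) ≡ 135 (mod 199).
Scan 168·135^i mod 199 for i = 0, 1, …:
  i=0: 168   i=1: 193   i=2: 185   i=3: 100
  i=4: 167   i=5: 58   i=6: 69
Match at i=6, j=7: x = 6·15 + 7 = 97.

97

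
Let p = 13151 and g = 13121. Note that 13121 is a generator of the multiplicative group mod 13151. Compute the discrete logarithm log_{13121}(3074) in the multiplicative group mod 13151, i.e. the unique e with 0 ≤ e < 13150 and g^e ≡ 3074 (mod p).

Baby-step giant-step with m = ceil(sqrt(13150)) = 115.
Baby table (13121^j mod 13151 for j=0..114):
  0:1  1:13121  2:900  3:12453  4:7789  5:3048  6:617  7:7792
  8:2958  9:3317  10:5698  11:23  12:12461  13:7549  14:10248  15:8184
  16:4349  17:1040  18:8253  19:2279  20:10536  21:12695  22:529  23:10432
  24:2664  25:12137  26:4118  27:7970  28:10769  29:5705  30:12964  31:5610
  32:2663  33:12167  34:3218  35:8668  36:2980  37:2657  38:12347  39:10969
  40:12856  41:8850  42:10671  43:8645  44:3670  45:8259  46:2099  47:2785
  48:8507  49:7810  50:2418  51:6366  52:6285  53:8715  54:1570  55:5504
  56:5843  57:8824  58:11451  59:11547  60:8667  61:3010  62:1757  63:13045
  64:3180  65:9808  66:8233  67:2879  68:5687  69:353  70:2561  71:2076
  72:3475  73:958  74:10713  75:7385  76:2017  77:5245  78:462  79:12442
  80:8119  81:6299  82:8295  83:1019  84:8883  85:9681  86:12043  87:6938
  88:2276  89:10626  90:9995  91:2623  92:216  93:6671  94:10286  95:7044
  96:12247  97:818  98:1762  99:12895  100:7680  101:6318  102:7725  103:4968
  104:8772  105:13011  106:4200  107:5510  108:5663  109:1073  110:7263  111:5677
  112:653  113:6712  114:9056
Giant step factor: 13121^(-115) ≡ 776 (mod 13151).
Scan 3074·776^i mod 13151 for i = 0, 1, …:
  i=0: 3074   i=1: 5093   i=2: 6868   i=3: 3413
  i=4: 5137   i=5: 1559   i=6: 13043   i=7: 8249
  i=8: 9838   i=9: 6708     …   i=41: 993
  i=42: 7810
Match at i=42, j=49: e = 42·115 + 49 = 4879.

4879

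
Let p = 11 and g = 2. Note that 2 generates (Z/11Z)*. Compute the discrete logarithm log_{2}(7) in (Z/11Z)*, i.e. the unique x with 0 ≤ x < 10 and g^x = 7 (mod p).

7

Successive powers of 2 modulo 11:
  2^0=1  2^1=2  2^2=4  2^3=8  2^4=5  2^5=10
  2^6=9  2^7=7
So 2^7 ≡ 7 (mod 11), giving x = 7.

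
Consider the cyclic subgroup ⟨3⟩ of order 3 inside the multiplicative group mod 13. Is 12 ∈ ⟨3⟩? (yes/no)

no

⟨3⟩ has order 3; its elements mod 13 are {1, 3, 9}.
12 is not in this set.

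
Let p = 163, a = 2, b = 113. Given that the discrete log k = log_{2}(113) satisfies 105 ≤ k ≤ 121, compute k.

Compute 2^105 mod 163 = 48, then multiply by 2 repeatedly:
  2^105=48  2^106=96  2^107=29  2^108=58  2^109=116
  2^110=69  2^111=138  2^112=113
Found 113 at exponent 112.

112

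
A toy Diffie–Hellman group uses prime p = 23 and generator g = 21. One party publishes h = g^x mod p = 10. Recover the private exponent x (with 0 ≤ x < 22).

7

Successive powers of 21 modulo 23:
  21^0=1  21^1=21  21^2=4  21^3=15  21^4=16  21^5=14
  21^6=18  21^7=10
So 21^7 ≡ 10 (mod 23), giving x = 7.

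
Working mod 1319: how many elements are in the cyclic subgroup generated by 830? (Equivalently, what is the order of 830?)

The order of 830 must divide p − 1 = 1318 = 2 · 659.
Divisors: 1, 2, 659, 1318.
Check each in increasing order: 830^1 ≡ 830;  830^2 ≡ 382;  830^659 ≡ 1.
Smallest exponent giving 1 is 659.

659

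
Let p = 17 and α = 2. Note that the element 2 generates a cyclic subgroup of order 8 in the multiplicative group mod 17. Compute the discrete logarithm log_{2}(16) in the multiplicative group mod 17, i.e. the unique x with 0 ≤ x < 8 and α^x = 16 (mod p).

4

Successive powers of 2 modulo 17:
  2^0=1  2^1=2  2^2=4  2^3=8  2^4=16
So 2^4 ≡ 16 (mod 17), giving x = 4.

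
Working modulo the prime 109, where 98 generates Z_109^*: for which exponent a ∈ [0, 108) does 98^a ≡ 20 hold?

Successive powers of 98 modulo 109:
  98^0=1  98^1=98  98^2=12  98^3=86  98^4=35  98^5=51
  98^6=93  98^7=67  98^8=26  98^9=41  98^10=94  98^11=56
  98^12=38  98^13=18  98^14=20
So 98^14 ≡ 20 (mod 109), giving a = 14.

14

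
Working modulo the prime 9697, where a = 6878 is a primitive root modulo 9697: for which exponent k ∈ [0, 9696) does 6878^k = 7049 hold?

Baby-step giant-step with m = ceil(sqrt(9696)) = 99.
Baby table (6878^j mod 9697 for j=0..98):
  0:1  1:6878  2:4918  3:2868  4:2406  5:5386  6:2368  7:5841
  8:9424  9:3524  10:5269  11:2493  12:2558  13:3566  14:3235  15:5412
  16:6650  17:7648  18:6416  19:7898  20:9547  21:5879  22:8969  23:6165
  24:7586  25:6648  26:3589  27:6277  28:2162  29:4735  30:4804  31:4233
  32:4180  33:8132  34:9297  35:2748  36:1291  37:6743  38:7300  39:8031
  40:3106  41:577  42:2533  43:6162  44:6346  45:1591  46:4682  47:8756
  48:5398  49:7328  50:6675  51:5052  52:3305  53:2022  54:1818  55:4771
  56:290  57:6735  58:761  59:7475  60:9253  61:723  62:7930  63:6612
  64:8103  65:3775  66:5581  67:5392  68:4848  69:6258  70:7238  71:8263
  72:8494  73:7004  74:8513  75:1928  76:4985  77:7935  78:2214  79:3602
  80:8418  81:7914  82:3231  83:6991  84:6372  85:5873  86:6489  87:5748
  88:75  89:1909  90:364  91:1766  92:5904  93:6373  94:3054  95:1710
  96:8616  97:2481  98:7295
Giant step factor: 6878^(-99) ≡ 7578 (mod 9697).
Scan 7049·7578^i mod 9697 for i = 0, 1, …:
  i=0: 7049   i=1: 6246   i=2: 1131   i=3: 8267
  i=4: 4706   i=5: 6199   i=6: 3754   i=7: 6511
  i=8: 2022
Match at i=8, j=53: k = 8·99 + 53 = 845.

845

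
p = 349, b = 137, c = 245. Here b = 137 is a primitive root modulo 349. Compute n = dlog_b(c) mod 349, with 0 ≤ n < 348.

200

Baby-step giant-step with m = ceil(sqrt(348)) = 19.
Baby table (137^j mod 349 for j=0..18):
  0:1  1:137  2:272  3:270  4:345  5:150  6:308  7:316
  8:16  9:98  10:164  11:132  12:285  13:306  14:42  15:170
  16:256  17:172  18:181
Giant step factor: 137^(-19) ≡ 97 (mod 349).
Scan 245·97^i mod 349 for i = 0, 1, …:
  i=0: 245   i=1: 33   i=2: 60   i=3: 236
  i=4: 207   i=5: 186   i=6: 243   i=7: 188
  i=8: 88   i=9: 160   i=10: 164
Match at i=10, j=10: n = 10·19 + 10 = 200.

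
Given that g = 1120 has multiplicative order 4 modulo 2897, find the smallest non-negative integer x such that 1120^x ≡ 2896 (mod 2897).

Successive powers of 1120 modulo 2897:
  1120^0=1  1120^1=1120  1120^2=2896
So 1120^2 ≡ 2896 (mod 2897), giving x = 2.

2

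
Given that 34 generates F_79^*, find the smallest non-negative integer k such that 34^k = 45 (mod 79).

40

Baby-step giant-step with m = ceil(sqrt(78)) = 9.
Baby table (34^j mod 79 for j=0..8):
  0:1  1:34  2:50  3:41  4:51  5:75  6:22  7:37
  8:73
Giant step factor: 34^(-9) ≡ 12 (mod 79).
Scan 45·12^i mod 79 for i = 0, 1, …:
  i=0: 45   i=1: 66   i=2: 2   i=3: 24
  i=4: 51
Match at i=4, j=4: k = 4·9 + 4 = 40.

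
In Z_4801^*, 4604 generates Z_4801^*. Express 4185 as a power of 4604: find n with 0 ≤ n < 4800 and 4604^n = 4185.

Baby-step giant-step with m = ceil(sqrt(4800)) = 70.
Baby table (4604^j mod 4801 for j=0..69):
  0:1  1:4604  2:401  3:2620  4:2368  5:4002  6:3771  7:1268
  8:4657  9:4363  10:4669  11:1999  12:4680  13:4633  14:4290  15:4647
  16:1532  17:659  18:4605  19:204  20:3021  21:187  22:1569  23:2972
  24:238  25:1124  26:4219  27:4231  28:1867  29:1878  30:4512  31:4122
  32:4136  33:1378  34:2191  35:463  36:8  37:3225  38:3208  39:1756
  40:4541  41:3210  42:1362  43:542  44:3649  45:1297  46:3745  47:1589
  48:3833  49:3457  50:713  51:3569  52:2654  53:471  54:3233  55:1632
  56:163  57:1496  58:2950  59:4572  60:1904  61:4191  62:145  63:241
  64:533  65:621  66:2489  67:4170  68:4282  69:1422
Giant step factor: 4604^(-70) ≡ 3532 (mod 4801).
Scan 4185·3532^i mod 4801 for i = 0, 1, …:
  i=0: 4185   i=1: 3942   i=2: 244   i=3: 2429
  i=4: 4642   i=5: 129   i=6: 4334   i=7: 2100
  i=8: 4456   i=9: 914     …   i=45: 3768
  i=46: 204
Match at i=46, j=19: n = 46·70 + 19 = 3239.

3239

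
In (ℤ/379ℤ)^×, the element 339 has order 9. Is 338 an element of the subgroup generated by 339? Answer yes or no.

⟨339⟩ has order 9; its elements mod 379 are {1, 51, 84, 115, 180, 185, 234, 327, 339}.
338 is not in this set.

no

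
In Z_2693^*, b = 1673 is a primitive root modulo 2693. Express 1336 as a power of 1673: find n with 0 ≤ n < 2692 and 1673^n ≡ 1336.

915

Baby-step giant-step with m = ceil(sqrt(2692)) = 52.
Baby table (1673^j mod 2693 for j=0..51):
  0:1  1:1673  2:902  3:966  4:318  5:1493  6:1378  7:186
  8:1483  9:806  10:1938  11:2595  12:319  13:473  14:2280  15:1152
  16:1801  17:2299  18:623  19:88  20:1802  21:1279  22:1525  23:1054
  24:2120  25:79  26:210  27:1240  28:910  29:885  30:2148  31:1142
  32:1229  33:1358  34:1735  35:2294  36:337  37:964  38:2358  39:2382
  40:2139  41:2243  42:1190  43:743  44:1566  45:2322  46:1400  47:1983
  48:2476  49:514  50:855  51:432
Giant step factor: 1673^(-52) ≡ 1743 (mod 2693).
Scan 1336·1743^i mod 2693 for i = 0, 1, …:
  i=0: 1336   i=1: 1896   i=2: 417   i=3: 2414
  i=4: 1136   i=5: 693   i=6: 1435   i=7: 2101
  i=8: 2256   i=9: 428     …   i=16: 407
  i=17: 1142
Match at i=17, j=31: n = 17·52 + 31 = 915.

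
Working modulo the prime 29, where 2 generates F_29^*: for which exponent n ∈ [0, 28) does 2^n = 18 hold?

Successive powers of 2 modulo 29:
  2^0=1  2^1=2  2^2=4  2^3=8  2^4=16  2^5=3
  2^6=6  2^7=12  2^8=24  2^9=19  2^10=9  2^11=18
So 2^11 ≡ 18 (mod 29), giving n = 11.

11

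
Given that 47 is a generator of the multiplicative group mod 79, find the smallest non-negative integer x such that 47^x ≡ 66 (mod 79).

Baby-step giant-step with m = ceil(sqrt(78)) = 9.
Baby table (47^j mod 79 for j=0..8):
  0:1  1:47  2:76  3:17  4:9  5:28  6:52  7:74
  8:2
Giant step factor: 47^(-9) ≡ 58 (mod 79).
Scan 66·58^i mod 79 for i = 0, 1, …:
  i=0: 66   i=1: 36   i=2: 34   i=3: 76
Match at i=3, j=2: x = 3·9 + 2 = 29.

29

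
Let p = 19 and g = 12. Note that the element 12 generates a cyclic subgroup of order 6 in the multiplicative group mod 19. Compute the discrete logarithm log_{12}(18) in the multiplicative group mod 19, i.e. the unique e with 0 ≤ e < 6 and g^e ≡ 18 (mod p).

3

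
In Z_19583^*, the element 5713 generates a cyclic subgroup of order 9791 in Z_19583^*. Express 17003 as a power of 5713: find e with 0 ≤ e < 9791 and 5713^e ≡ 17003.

Baby-step giant-step with m = ceil(sqrt(9791)) = 99.
Baby table (5713^j mod 19583 for j=0..98):
  0:1  1:5713  2:13091  3:1406  4:3448  5:17509  6:18536  7:10887
  8:1823  9:16226  10:12799  11:17348  12:19144  13:18200  14:10453  15:9422
  16:13802  17:9668  18:9224  19:18442  20:2606  21:4998  22:1560  23:2015
  24:16474  25:64  26:13138  27:15338  28:11652  29:5259  30:4345  31:11324
  32:11363  33:18757  34:565  35:16233  36:13624  37:11070  38:9403  39:3170
  40:15518  41:2093  42:11679  43:2846  44:5308  45:10120  46:6544  47:1925
  48:11462  49:16437  50:4096  51:18346  52:2482  53:1574  54:3665  55:3918
  56:165  57:2661  58:5885  59:16577  60:1013  61:10284  62:3492  63:14302
  64:7050  65:14002  66:16454  67:3302  68:5897  69:6801  70:1441  71:7573
  72:5702  73:8997  74:14069  75:7565  76:18747  77:2184  78:2821  79:19147
  80:15756  81:10560  82:13640  83:4563  84:3446  85:6083  86:11937  87:8075
  88:14510  89:791  90:14893  91:15157  92:15498  93:5331  94:4438  95:13892
  96:14680  97:12434  98:7901
Giant step factor: 5713^(-99) ≡ 19242 (mod 19583).
Scan 17003·19242^i mod 19583 for i = 0, 1, …:
  i=0: 17003   i=1: 18128   i=2: 6580   i=3: 8265
  i=4: 1587   i=5: 7157   i=6: 7338   i=7: 4366
  i=8: 19085   i=9: 13154     …   i=14: 4240
  i=15: 3302
Match at i=15, j=67: e = 15·99 + 67 = 1552.

1552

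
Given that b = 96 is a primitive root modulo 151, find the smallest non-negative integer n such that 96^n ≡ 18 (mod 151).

122

Baby-step giant-step with m = ceil(sqrt(150)) = 13.
Baby table (96^j mod 151 for j=0..12):
  0:1  1:96  2:5  3:27  4:25  5:135  6:125  7:71
  8:21  9:53  10:105  11:114  12:72
Giant step factor: 96^(-13) ≡ 111 (mod 151).
Scan 18·111^i mod 151 for i = 0, 1, …:
  i=0: 18   i=1: 35   i=2: 110   i=3: 130
  i=4: 85   i=5: 73   i=6: 100   i=7: 77
  i=8: 91   i=9: 135
Match at i=9, j=5: n = 9·13 + 5 = 122.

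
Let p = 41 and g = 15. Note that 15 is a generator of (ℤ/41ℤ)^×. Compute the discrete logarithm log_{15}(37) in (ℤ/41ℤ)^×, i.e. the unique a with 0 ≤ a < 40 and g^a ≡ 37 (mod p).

16

Successive powers of 15 modulo 41:
  15^0=1  15^1=15  15^2=20  15^3=13  15^4=31  15^5=14
  15^6=5  15^7=34  15^8=18  15^9=24  15^10=32  15^11=29
  15^12=25  15^13=6  15^14=8  15^15=38  15^16=37
So 15^16 ≡ 37 (mod 41), giving a = 16.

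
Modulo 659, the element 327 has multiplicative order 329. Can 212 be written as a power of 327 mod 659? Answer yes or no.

no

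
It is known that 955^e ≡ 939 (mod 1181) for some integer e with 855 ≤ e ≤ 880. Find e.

855

Compute 955^855 mod 1181 = 939, then multiply by 955 repeatedly:
  955^855=939
Found 939 at exponent 855.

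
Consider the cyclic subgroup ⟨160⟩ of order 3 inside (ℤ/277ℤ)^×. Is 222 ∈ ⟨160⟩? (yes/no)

222 ∈ ⟨160⟩ iff 222^3 ≡ 1 (mod 277), since |⟨160⟩| = 3.
222^3 mod 277 = 102.
Since 102 ≠ 1, 222 does not lie in the subgroup.

no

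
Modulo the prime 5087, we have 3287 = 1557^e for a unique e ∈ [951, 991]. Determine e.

Compute 1557^951 mod 5087 = 1059, then multiply by 1557 repeatedly:
  1557^951=1059  1557^952=675  1557^953=3053  1557^954=2263  1557^955=3287
Found 3287 at exponent 955.

955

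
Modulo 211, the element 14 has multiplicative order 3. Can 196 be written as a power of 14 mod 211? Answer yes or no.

yes

196 ∈ ⟨14⟩ iff 196^3 ≡ 1 (mod 211), since |⟨14⟩| = 3.
196^3 mod 211 = 1.
Since 1 = 1, 196 lies in the subgroup.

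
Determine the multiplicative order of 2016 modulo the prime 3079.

513

The order of 2016 must divide p − 1 = 3078 = 2 · 3^4 · 19.
Divisors: 1, 2, 3, 6, 9, 18, 19, 27, 38, 54, 57, 81, 114, 162, 171, 342, 513, 1026, 1539, 3078.
Check each in increasing order: 2016^1 ≡ 2016;  2016^2 ≡ 3055;  2016^3 ≡ 880;  2016^6 ≡ 1571;  2016^9 ≡ 9;  2016^18 ≡ 81;  2016^19 ≡ 109;  2016^27 ≡ 729;  2016^38 ≡ 2644;  2016^54 ≡ 1853;  2016^57 ≡ 1849;  2016^81 ≡ 2235;  2016^114 ≡ 1111;  2016^162 ≡ 1087;  2016^171 ≡ 546;  2016^342 ≡ 2532;  2016^513 ≡ 1.
Smallest exponent giving 1 is 513.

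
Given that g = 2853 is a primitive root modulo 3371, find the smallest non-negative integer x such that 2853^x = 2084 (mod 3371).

1058

Baby-step giant-step with m = ceil(sqrt(3370)) = 59.
Baby table (2853^j mod 3371 for j=0..58):
  0:1  1:2853  2:2015  3:1240  4:1541  5:689  6:424  7:2854
  8:1497  9:3255  10:2781  11:2230  12:1113  13:3278  14:980  15:1381
  16:2665  17:1640  18:3343  19:1020  20:887  21:2361  22:675  23:934
  24:1612  25:992  26:1907  27:3248  28:3036  29:1609  30:2546  31:2604
  32:2899  33:1784  34:2913  35:1274  36:784  37:1779  38:2132  39:1312
  40:1326  41:816  42:2058  43:2563  44:540  45:73  46:2638  47:2142
  48:2874  49:1250  50:3103  51:613  52:2711  53:1409  54:1645  55:753
  56:982  57:345  58:3324
Giant step factor: 2853^(-59) ≡ 3362 (mod 3371).
Scan 2084·3362^i mod 3371 for i = 0, 1, …:
  i=0: 2084   i=1: 1470   i=2: 254   i=3: 1085
  i=4: 348   i=5: 239   i=6: 1220   i=7: 2504
  i=8: 1061   i=9: 564     …   i=16: 1040
  i=17: 753
Match at i=17, j=55: x = 17·59 + 55 = 1058.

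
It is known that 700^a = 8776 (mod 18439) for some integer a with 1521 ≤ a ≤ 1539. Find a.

1537

Compute 700^1521 mod 18439 = 3981, then multiply by 700 repeatedly:
  700^1521=3981  700^1522=2411  700^1523=9751  700^1524=3270  700^1525=2564
  700^1526=6217  700^1527=296  700^1528=4371  700^1529=17265  700^1530=7955
  700^1531=18361  700^1532=717  700^1533=4047  700^1534=11733  700^1535=7745
  700^1536=434  700^1537=8776
Found 8776 at exponent 1537.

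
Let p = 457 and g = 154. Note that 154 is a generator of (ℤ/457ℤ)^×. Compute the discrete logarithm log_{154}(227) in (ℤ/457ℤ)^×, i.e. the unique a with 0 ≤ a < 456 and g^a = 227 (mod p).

Baby-step giant-step with m = ceil(sqrt(456)) = 22.
Baby table (154^j mod 457 for j=0..21):
  0:1  1:154  2:409  3:377  4:19  5:184  6:2  7:308
  8:361  9:297  10:38  11:368  12:4  13:159  14:265  15:137
  16:76  17:279  18:8  19:318  20:73  21:274
Giant step factor: 154^(-22) ≡ 454 (mod 457).
Scan 227·454^i mod 457 for i = 0, 1, …:
  i=0: 227   i=1: 233   i=2: 215   i=3: 269
  i=4: 107   i=5: 136   i=6: 49   i=7: 310
  i=8: 441   i=9: 48     …   i=18: 292
  i=19: 38
Match at i=19, j=10: a = 19·22 + 10 = 428.

428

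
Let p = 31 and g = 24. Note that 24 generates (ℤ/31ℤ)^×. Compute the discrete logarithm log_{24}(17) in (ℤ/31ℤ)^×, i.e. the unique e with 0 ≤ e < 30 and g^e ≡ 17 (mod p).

19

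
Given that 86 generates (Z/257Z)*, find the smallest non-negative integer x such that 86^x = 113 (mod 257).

Baby-step giant-step with m = ceil(sqrt(256)) = 16.
Baby table (86^j mod 257 for j=0..15):
  0:1  1:86  2:200  3:238  4:165  5:55  6:104  7:206
  8:240  9:80  10:198  11:66  12:22  13:93  14:31  15:96
Giant step factor: 86^(-16) ≡ 249 (mod 257).
Scan 113·249^i mod 257 for i = 0, 1, …:
  i=0: 113   i=1: 124   i=2: 36   i=3: 226
  i=4: 248   i=5: 72   i=6: 195   i=7: 239
  i=8: 144   i=9: 133   i=10: 221   i=11: 31
Match at i=11, j=14: x = 11·16 + 14 = 190.

190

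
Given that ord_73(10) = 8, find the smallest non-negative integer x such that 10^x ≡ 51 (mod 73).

3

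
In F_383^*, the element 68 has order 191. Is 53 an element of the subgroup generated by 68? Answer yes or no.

53 ∈ ⟨68⟩ iff 53^191 ≡ 1 (mod 383), since |⟨68⟩| = 191.
53^191 mod 383 = 382.
Since 382 ≠ 1, 53 does not lie in the subgroup.

no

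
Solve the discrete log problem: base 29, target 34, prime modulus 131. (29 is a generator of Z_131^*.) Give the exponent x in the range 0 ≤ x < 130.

Baby-step giant-step with m = ceil(sqrt(130)) = 12.
Baby table (29^j mod 131 for j=0..11):
  0:1  1:29  2:55  3:23  4:12  5:86  6:5  7:14
  8:13  9:115  10:60  11:37
Giant step factor: 29^(-12) ≡ 21 (mod 131).
Scan 34·21^i mod 131 for i = 0, 1, …:
  i=0: 34   i=1: 59   i=2: 60
Match at i=2, j=10: x = 2·12 + 10 = 34.

34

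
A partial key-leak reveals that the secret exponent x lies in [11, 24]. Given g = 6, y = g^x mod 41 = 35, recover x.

21

Compute 6^11 mod 41 = 28, then multiply by 6 repeatedly:
  6^11=28  6^12=4  6^13=24  6^14=21  6^15=3
  6^16=18  6^17=26  6^18=33  6^19=34  6^20=40
  6^21=35
Found 35 at exponent 21.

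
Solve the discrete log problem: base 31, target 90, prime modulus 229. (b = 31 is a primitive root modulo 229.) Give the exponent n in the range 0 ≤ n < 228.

Baby-step giant-step with m = ceil(sqrt(228)) = 16.
Baby table (31^j mod 229 for j=0..15):
  0:1  1:31  2:45  3:21  4:193  5:29  6:212  7:160
  8:151  9:101  10:154  11:194  12:60  13:28  14:181  15:115
Giant step factor: 31^(-16) ≡ 37 (mod 229).
Scan 90·37^i mod 229 for i = 0, 1, …:
  i=0: 90   i=1: 124   i=2: 8   i=3: 67
  i=4: 189   i=5: 123   i=6: 200   i=7: 72
  i=8: 145   i=9: 98   i=10: 191   i=11: 197
  i=12: 190   i=13: 160
Match at i=13, j=7: n = 13·16 + 7 = 215.

215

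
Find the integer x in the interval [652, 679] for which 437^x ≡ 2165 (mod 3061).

659

Compute 437^652 mod 3061 = 938, then multiply by 437 repeatedly:
  437^652=938  437^653=2793  437^654=2263  437^655=228  437^656=1684
  437^657=1268  437^658=75  437^659=2165
Found 2165 at exponent 659.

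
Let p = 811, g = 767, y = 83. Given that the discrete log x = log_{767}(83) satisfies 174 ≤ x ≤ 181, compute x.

175

Compute 767^174 mod 811 = 164, then multiply by 767 repeatedly:
  767^174=164  767^175=83
Found 83 at exponent 175.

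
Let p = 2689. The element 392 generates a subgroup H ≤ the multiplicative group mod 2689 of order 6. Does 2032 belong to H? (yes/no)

⟨392⟩ has order 6; its elements mod 2689 are {1, 391, 392, 2297, 2298, 2688}.
2032 is not in this set.

no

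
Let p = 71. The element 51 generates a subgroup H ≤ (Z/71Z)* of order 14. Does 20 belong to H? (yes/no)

20 ∈ ⟨51⟩ iff 20^14 ≡ 1 (mod 71), since |⟨51⟩| = 14.
20^14 mod 71 = 1.
Since 1 = 1, 20 lies in the subgroup.

yes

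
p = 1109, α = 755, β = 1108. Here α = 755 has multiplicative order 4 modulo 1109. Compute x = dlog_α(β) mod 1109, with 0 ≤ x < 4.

Successive powers of 755 modulo 1109:
  755^0=1  755^1=755  755^2=1108
So 755^2 ≡ 1108 (mod 1109), giving x = 2.

2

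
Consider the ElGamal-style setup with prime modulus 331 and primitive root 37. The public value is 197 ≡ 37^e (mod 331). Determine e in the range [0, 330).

8

Successive powers of 37 modulo 331:
  37^0=1  37^1=37  37^2=45  37^3=10  37^4=39  37^5=119
  37^6=100  37^7=59  37^8=197
So 37^8 ≡ 197 (mod 331), giving e = 8.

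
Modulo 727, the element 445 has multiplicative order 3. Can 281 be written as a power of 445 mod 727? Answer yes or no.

yes

⟨445⟩ has order 3; its elements mod 727 are {1, 281, 445}.
281 is in this set.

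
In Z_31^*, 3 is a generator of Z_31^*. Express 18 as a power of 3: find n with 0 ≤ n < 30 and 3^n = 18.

Successive powers of 3 modulo 31:
  3^0=1  3^1=3  3^2=9  3^3=27  3^4=19  3^5=26
  3^6=16  3^7=17  3^8=20  3^9=29  3^10=25  3^11=13
  3^12=8  3^13=24  3^14=10  3^15=30  3^16=28  3^17=22
  3^18=4  3^19=12  3^20=5  3^21=15  3^22=14  3^23=11
  3^24=2  3^25=6  3^26=18
So 3^26 ≡ 18 (mod 31), giving n = 26.

26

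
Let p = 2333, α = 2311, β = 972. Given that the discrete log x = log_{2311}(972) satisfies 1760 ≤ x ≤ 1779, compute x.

1775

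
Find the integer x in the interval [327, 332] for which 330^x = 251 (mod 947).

Compute 330^327 mod 947 = 251, then multiply by 330 repeatedly:
  330^327=251
Found 251 at exponent 327.

327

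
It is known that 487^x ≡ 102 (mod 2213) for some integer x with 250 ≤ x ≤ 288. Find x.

279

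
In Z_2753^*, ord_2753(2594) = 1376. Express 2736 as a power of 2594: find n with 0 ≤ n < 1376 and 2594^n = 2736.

Baby-step giant-step with m = ceil(sqrt(1376)) = 38.
Baby table (2594^j mod 2753 for j=0..37):
  0:1  1:2594  2:504  3:2454  4:740  5:719  6:1305  7:1733
  8:2506  9:731  10:2150  11:2275  12:1671  13:1352  14:2519  15:1417
  16:443  17:1141  18:279  19:2440  20:213  21:1922  22:2738  23:2385
  24:699  25:1732  26:2665  27:227  28:2449  29:1535  30:952  31:47
  32:786  33:1664  34:2465  35:1744  36:757  37:769
Giant step factor: 2594^(-38) ≡ 1107 (mod 2753).
Scan 2736·1107^i mod 2753 for i = 0, 1, …:
  i=0: 2736   i=1: 452   i=2: 2071   i=3: 2101
  i=4: 2275
Match at i=4, j=11: n = 4·38 + 11 = 163.

163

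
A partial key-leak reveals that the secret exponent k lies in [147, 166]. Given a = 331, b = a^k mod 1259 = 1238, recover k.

Compute 331^147 mod 1259 = 1111, then multiply by 331 repeatedly:
  331^147=1111  331^148=113  331^149=892  331^150=646  331^151=1055
  331^152=462  331^153=583  331^154=346  331^155=1216  331^156=875
  331^157=55  331^158=579  331^159=281  331^160=1104  331^161=314
  331^162=696  331^163=1238
Found 1238 at exponent 163.

163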